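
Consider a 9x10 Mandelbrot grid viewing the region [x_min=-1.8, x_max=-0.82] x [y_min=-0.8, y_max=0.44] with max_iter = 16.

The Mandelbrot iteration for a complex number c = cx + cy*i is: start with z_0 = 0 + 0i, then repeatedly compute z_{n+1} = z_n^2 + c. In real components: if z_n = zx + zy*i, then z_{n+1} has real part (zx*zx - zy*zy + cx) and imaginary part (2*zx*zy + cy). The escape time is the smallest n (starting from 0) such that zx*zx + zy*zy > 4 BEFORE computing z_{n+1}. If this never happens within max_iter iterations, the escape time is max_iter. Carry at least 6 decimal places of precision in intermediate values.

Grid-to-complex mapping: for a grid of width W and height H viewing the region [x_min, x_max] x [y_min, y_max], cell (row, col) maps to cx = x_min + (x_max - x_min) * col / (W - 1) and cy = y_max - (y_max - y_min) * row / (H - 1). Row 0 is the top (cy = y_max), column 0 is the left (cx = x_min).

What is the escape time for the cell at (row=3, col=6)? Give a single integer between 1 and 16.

Answer: 16

Derivation:
z_0 = 0 + 0i, c = -1.0650 + 0.0267i
Iter 1: z = -1.0650 + 0.0267i, |z|^2 = 1.1349
Iter 2: z = 0.0685 + -0.0301i, |z|^2 = 0.0056
Iter 3: z = -1.0612 + 0.0225i, |z|^2 = 1.1267
Iter 4: z = 0.0607 + -0.0212i, |z|^2 = 0.0041
Iter 5: z = -1.0618 + 0.0241i, |z|^2 = 1.1279
Iter 6: z = 0.0618 + -0.0245i, |z|^2 = 0.0044
Iter 7: z = -1.0618 + 0.0236i, |z|^2 = 1.1279
Iter 8: z = 0.0618 + -0.0235i, |z|^2 = 0.0044
Iter 9: z = -1.0617 + 0.0238i, |z|^2 = 1.1278
Iter 10: z = 0.0617 + -0.0238i, |z|^2 = 0.0044
Iter 11: z = -1.0618 + 0.0237i, |z|^2 = 1.1279
Iter 12: z = 0.0618 + -0.0237i, |z|^2 = 0.0044
Iter 13: z = -1.0617 + 0.0237i, |z|^2 = 1.1279
Iter 14: z = 0.0617 + -0.0237i, |z|^2 = 0.0044
Iter 15: z = -1.0618 + 0.0237i, |z|^2 = 1.1279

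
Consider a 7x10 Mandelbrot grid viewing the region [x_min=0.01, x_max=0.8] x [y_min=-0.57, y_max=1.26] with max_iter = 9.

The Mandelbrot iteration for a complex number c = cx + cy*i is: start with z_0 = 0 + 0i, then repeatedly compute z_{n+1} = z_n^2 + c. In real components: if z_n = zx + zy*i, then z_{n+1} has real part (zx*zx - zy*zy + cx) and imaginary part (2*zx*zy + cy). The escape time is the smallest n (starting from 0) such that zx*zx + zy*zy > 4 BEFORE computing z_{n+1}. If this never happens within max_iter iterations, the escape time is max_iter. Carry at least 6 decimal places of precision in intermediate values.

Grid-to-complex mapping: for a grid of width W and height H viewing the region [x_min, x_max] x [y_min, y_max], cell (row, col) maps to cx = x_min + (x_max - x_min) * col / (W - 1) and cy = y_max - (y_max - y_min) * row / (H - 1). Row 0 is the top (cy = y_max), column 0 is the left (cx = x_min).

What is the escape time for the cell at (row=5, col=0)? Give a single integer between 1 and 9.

z_0 = 0 + 0i, c = 0.0100 + 0.2433i
Iter 1: z = 0.0100 + 0.2433i, |z|^2 = 0.0593
Iter 2: z = -0.0491 + 0.2482i, |z|^2 = 0.0640
Iter 3: z = -0.0492 + 0.2190i, |z|^2 = 0.0504
Iter 4: z = -0.0355 + 0.2218i, |z|^2 = 0.0505
Iter 5: z = -0.0379 + 0.2276i, |z|^2 = 0.0532
Iter 6: z = -0.0404 + 0.2261i, |z|^2 = 0.0527
Iter 7: z = -0.0395 + 0.2251i, |z|^2 = 0.0522
Iter 8: z = -0.0391 + 0.2256i, |z|^2 = 0.0524

Answer: 9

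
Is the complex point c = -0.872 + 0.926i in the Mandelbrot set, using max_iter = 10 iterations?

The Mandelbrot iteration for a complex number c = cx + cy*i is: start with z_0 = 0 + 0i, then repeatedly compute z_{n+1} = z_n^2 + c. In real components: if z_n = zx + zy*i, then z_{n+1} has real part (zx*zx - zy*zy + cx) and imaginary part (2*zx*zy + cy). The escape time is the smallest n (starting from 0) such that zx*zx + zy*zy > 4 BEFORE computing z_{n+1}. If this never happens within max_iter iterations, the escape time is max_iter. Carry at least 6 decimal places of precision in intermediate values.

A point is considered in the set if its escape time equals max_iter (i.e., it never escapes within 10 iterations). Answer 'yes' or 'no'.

Answer: no

Derivation:
z_0 = 0 + 0i, c = -0.8720 + 0.9260i
Iter 1: z = -0.8720 + 0.9260i, |z|^2 = 1.6179
Iter 2: z = -0.9691 + -0.6889i, |z|^2 = 1.4138
Iter 3: z = -0.4075 + 2.2613i, |z|^2 = 5.2795
Escaped at iteration 3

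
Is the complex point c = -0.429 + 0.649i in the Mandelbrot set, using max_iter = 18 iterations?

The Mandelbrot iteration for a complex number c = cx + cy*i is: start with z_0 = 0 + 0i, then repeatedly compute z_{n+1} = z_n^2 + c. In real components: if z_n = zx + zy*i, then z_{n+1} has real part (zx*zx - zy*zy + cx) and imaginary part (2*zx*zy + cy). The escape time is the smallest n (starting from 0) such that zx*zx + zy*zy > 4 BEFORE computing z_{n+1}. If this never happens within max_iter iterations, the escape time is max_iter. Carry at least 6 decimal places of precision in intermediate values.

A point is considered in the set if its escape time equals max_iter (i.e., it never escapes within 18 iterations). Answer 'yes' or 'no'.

z_0 = 0 + 0i, c = -0.4290 + 0.6490i
Iter 1: z = -0.4290 + 0.6490i, |z|^2 = 0.6052
Iter 2: z = -0.6662 + 0.0922i, |z|^2 = 0.4523
Iter 3: z = 0.0063 + 0.5262i, |z|^2 = 0.2769
Iter 4: z = -0.7059 + 0.6556i, |z|^2 = 0.9281
Iter 5: z = -0.3606 + -0.2765i, |z|^2 = 0.2065
Iter 6: z = -0.3755 + 0.8484i, |z|^2 = 0.8608
Iter 7: z = -1.0079 + 0.0119i, |z|^2 = 1.0159
Iter 8: z = 0.5866 + 0.6250i, |z|^2 = 0.7348
Iter 9: z = -0.4755 + 1.3823i, |z|^2 = 2.1368
Iter 10: z = -2.1136 + -0.6656i, |z|^2 = 4.9104
Escaped at iteration 10

Answer: no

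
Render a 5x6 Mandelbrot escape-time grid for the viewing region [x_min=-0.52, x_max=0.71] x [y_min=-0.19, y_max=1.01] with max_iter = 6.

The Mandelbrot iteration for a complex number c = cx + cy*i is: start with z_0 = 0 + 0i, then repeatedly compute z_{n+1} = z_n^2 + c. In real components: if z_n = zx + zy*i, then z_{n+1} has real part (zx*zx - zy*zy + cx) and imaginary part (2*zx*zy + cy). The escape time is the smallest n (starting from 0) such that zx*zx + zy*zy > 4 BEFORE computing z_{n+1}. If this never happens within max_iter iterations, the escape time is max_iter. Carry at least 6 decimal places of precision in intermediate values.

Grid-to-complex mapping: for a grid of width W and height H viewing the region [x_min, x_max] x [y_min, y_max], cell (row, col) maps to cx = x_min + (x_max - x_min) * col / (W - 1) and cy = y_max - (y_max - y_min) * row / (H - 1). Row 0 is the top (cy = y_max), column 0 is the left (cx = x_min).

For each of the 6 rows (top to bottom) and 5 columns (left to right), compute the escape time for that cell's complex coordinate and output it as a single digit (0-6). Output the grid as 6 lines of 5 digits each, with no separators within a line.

Answer: 46432
66643
66663
66663
66663
66663

Derivation:
(row=0, col=0): c = -0.5200 + 1.0100i → escape time 4
(row=0, col=1): c = -0.2125 + 1.0100i → escape time 6
(row=0, col=2): c = 0.0950 + 1.0100i → escape time 4
(row=0, col=3): c = 0.4025 + 1.0100i → escape time 3
(row=0, col=4): c = 0.7100 + 1.0100i → escape time 2
(row=1, col=0): c = -0.5200 + 0.7700i → escape time 6
(row=1, col=1): c = -0.2125 + 0.7700i → escape time 6
(row=1, col=2): c = 0.0950 + 0.7700i → escape time 6
(row=1, col=3): c = 0.4025 + 0.7700i → escape time 4
(row=1, col=4): c = 0.7100 + 0.7700i → escape time 3
(row=2, col=0): c = -0.5200 + 0.5300i → escape time 6
(row=2, col=1): c = -0.2125 + 0.5300i → escape time 6
(row=2, col=2): c = 0.0950 + 0.5300i → escape time 6
(row=2, col=3): c = 0.4025 + 0.5300i → escape time 6
(row=2, col=4): c = 0.7100 + 0.5300i → escape time 3
(row=3, col=0): c = -0.5200 + 0.2900i → escape time 6
(row=3, col=1): c = -0.2125 + 0.2900i → escape time 6
(row=3, col=2): c = 0.0950 + 0.2900i → escape time 6
(row=3, col=3): c = 0.4025 + 0.2900i → escape time 6
(row=3, col=4): c = 0.7100 + 0.2900i → escape time 3
(row=4, col=0): c = -0.5200 + 0.0500i → escape time 6
(row=4, col=1): c = -0.2125 + 0.0500i → escape time 6
(row=4, col=2): c = 0.0950 + 0.0500i → escape time 6
(row=4, col=3): c = 0.4025 + 0.0500i → escape time 6
(row=4, col=4): c = 0.7100 + 0.0500i → escape time 3
(row=5, col=0): c = -0.5200 + -0.1900i → escape time 6
(row=5, col=1): c = -0.2125 + -0.1900i → escape time 6
(row=5, col=2): c = 0.0950 + -0.1900i → escape time 6
(row=5, col=3): c = 0.4025 + -0.1900i → escape time 6
(row=5, col=4): c = 0.7100 + -0.1900i → escape time 3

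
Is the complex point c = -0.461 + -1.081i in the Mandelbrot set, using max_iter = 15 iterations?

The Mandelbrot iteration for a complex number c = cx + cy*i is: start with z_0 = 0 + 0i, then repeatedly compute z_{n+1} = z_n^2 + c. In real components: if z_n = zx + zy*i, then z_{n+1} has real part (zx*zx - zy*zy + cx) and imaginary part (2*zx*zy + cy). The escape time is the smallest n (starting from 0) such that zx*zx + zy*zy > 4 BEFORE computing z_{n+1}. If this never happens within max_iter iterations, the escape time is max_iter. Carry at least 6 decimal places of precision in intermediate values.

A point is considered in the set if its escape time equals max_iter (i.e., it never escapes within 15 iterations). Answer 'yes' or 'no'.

Answer: no

Derivation:
z_0 = 0 + 0i, c = -0.4610 + -1.0810i
Iter 1: z = -0.4610 + -1.0810i, |z|^2 = 1.3811
Iter 2: z = -1.4170 + -0.0843i, |z|^2 = 2.0151
Iter 3: z = 1.5399 + -0.8420i, |z|^2 = 3.0803
Iter 4: z = 1.2012 + -3.6743i, |z|^2 = 14.9434
Escaped at iteration 4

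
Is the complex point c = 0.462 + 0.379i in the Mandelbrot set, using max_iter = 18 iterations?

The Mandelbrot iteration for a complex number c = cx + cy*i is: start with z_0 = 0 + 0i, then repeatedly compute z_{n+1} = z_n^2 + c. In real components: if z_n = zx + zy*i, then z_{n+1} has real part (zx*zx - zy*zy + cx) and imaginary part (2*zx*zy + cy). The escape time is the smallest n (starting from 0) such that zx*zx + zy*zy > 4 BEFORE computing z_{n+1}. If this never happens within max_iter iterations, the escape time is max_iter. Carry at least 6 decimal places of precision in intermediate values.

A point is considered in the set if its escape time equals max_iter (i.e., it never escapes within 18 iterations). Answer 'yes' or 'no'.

z_0 = 0 + 0i, c = 0.4620 + 0.3790i
Iter 1: z = 0.4620 + 0.3790i, |z|^2 = 0.3571
Iter 2: z = 0.5318 + 0.7292i, |z|^2 = 0.8145
Iter 3: z = 0.2131 + 1.1546i, |z|^2 = 1.3785
Iter 4: z = -0.8256 + 0.8711i, |z|^2 = 1.4404
Iter 5: z = 0.3850 + -1.0594i, |z|^2 = 1.2704
Iter 6: z = -0.5120 + -0.4366i, |z|^2 = 0.4528
Iter 7: z = 0.5336 + 0.8261i, |z|^2 = 0.9672
Iter 8: z = 0.0642 + 1.2606i, |z|^2 = 1.5932
Iter 9: z = -1.1229 + 0.5409i, |z|^2 = 1.5536
Iter 10: z = 1.4304 + -0.8358i, |z|^2 = 2.7447
Iter 11: z = 1.8096 + -2.0121i, |z|^2 = 7.3230
Escaped at iteration 11

Answer: no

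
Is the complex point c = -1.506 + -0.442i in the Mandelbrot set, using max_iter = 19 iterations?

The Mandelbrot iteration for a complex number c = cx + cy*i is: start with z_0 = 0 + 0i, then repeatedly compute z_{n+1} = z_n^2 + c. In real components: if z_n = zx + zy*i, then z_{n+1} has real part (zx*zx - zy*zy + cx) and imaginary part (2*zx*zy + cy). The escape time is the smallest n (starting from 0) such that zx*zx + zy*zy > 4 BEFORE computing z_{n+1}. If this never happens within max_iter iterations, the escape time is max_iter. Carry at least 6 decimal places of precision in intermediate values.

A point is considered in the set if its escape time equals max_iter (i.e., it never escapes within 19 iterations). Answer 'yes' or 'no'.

z_0 = 0 + 0i, c = -1.5060 + -0.4420i
Iter 1: z = -1.5060 + -0.4420i, |z|^2 = 2.4634
Iter 2: z = 0.5667 + 0.8893i, |z|^2 = 1.1120
Iter 3: z = -1.9757 + 0.5659i, |z|^2 = 4.2238
Escaped at iteration 3

Answer: no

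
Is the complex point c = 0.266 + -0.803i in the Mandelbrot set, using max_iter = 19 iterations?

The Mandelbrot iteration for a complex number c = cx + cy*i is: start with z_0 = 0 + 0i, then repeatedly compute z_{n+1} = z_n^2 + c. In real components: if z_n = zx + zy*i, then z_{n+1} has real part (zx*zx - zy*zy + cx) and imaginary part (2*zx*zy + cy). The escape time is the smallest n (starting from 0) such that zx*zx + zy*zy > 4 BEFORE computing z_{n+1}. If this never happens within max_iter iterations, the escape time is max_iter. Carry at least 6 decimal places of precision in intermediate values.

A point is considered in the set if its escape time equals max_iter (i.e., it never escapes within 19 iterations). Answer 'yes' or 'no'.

Answer: no

Derivation:
z_0 = 0 + 0i, c = 0.2660 + -0.8030i
Iter 1: z = 0.2660 + -0.8030i, |z|^2 = 0.7156
Iter 2: z = -0.3081 + -1.2302i, |z|^2 = 1.6083
Iter 3: z = -1.1525 + -0.0451i, |z|^2 = 1.3303
Iter 4: z = 1.5922 + -0.6991i, |z|^2 = 3.0238
Iter 5: z = 2.3123 + -3.0293i, |z|^2 = 14.5232
Escaped at iteration 5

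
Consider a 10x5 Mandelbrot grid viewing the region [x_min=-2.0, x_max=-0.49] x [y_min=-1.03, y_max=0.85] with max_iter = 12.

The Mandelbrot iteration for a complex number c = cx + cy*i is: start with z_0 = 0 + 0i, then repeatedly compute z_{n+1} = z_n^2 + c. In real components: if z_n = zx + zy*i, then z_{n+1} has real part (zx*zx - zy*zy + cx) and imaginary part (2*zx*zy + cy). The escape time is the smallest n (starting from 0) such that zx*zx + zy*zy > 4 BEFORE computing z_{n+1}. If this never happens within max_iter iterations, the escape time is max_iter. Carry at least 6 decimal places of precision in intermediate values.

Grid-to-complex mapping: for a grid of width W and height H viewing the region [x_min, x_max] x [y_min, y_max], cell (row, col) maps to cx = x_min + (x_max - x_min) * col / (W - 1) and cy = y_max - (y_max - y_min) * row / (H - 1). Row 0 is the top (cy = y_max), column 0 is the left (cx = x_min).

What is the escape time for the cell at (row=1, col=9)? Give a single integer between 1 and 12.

Answer: 12

Derivation:
z_0 = 0 + 0i, c = -0.4900 + 0.3800i
Iter 1: z = -0.4900 + 0.3800i, |z|^2 = 0.3845
Iter 2: z = -0.3943 + 0.0076i, |z|^2 = 0.1555
Iter 3: z = -0.3346 + 0.3740i, |z|^2 = 0.2518
Iter 4: z = -0.5179 + 0.1297i, |z|^2 = 0.2851
Iter 5: z = -0.2386 + 0.2456i, |z|^2 = 0.1172
Iter 6: z = -0.4934 + 0.2628i, |z|^2 = 0.3125
Iter 7: z = -0.3156 + 0.1207i, |z|^2 = 0.1142
Iter 8: z = -0.4049 + 0.3038i, |z|^2 = 0.2563
Iter 9: z = -0.4183 + 0.1339i, |z|^2 = 0.1929
Iter 10: z = -0.3329 + 0.2680i, |z|^2 = 0.1826
Iter 11: z = -0.4510 + 0.2016i, |z|^2 = 0.2440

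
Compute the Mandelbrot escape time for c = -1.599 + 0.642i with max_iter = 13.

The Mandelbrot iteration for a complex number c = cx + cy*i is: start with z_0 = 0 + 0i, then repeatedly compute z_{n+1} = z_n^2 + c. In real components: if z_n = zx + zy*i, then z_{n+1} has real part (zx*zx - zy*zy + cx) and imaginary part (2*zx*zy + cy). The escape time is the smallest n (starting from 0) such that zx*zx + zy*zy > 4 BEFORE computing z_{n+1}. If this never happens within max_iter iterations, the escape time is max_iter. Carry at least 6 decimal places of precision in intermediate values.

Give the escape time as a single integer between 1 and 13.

Answer: 3

Derivation:
z_0 = 0 + 0i, c = -1.5990 + 0.6420i
Iter 1: z = -1.5990 + 0.6420i, |z|^2 = 2.9690
Iter 2: z = 0.5456 + -1.4111i, |z|^2 = 2.2890
Iter 3: z = -3.2925 + -0.8979i, |z|^2 = 11.6470
Escaped at iteration 3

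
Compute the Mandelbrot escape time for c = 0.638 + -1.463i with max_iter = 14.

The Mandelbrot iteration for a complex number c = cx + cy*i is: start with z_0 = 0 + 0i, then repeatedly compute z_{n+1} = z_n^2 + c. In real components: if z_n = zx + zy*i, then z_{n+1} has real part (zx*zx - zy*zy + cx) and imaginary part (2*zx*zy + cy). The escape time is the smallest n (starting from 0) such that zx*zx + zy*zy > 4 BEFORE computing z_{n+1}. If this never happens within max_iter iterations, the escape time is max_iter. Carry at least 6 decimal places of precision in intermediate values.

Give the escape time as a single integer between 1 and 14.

Answer: 2

Derivation:
z_0 = 0 + 0i, c = 0.6380 + -1.4630i
Iter 1: z = 0.6380 + -1.4630i, |z|^2 = 2.5474
Iter 2: z = -1.0953 + -3.3298i, |z|^2 = 12.2872
Escaped at iteration 2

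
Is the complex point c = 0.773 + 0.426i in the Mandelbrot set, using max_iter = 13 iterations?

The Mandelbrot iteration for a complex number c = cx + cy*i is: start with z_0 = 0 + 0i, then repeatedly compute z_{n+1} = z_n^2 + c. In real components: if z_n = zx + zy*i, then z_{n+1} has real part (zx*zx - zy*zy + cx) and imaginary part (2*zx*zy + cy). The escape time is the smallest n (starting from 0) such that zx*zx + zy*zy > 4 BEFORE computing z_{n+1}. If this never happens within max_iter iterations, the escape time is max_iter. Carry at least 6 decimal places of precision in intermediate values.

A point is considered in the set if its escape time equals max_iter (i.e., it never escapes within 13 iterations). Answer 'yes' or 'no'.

Answer: no

Derivation:
z_0 = 0 + 0i, c = 0.7730 + 0.4260i
Iter 1: z = 0.7730 + 0.4260i, |z|^2 = 0.7790
Iter 2: z = 1.1891 + 1.0846i, |z|^2 = 2.5902
Iter 3: z = 1.0105 + 3.0053i, |z|^2 = 10.0528
Escaped at iteration 3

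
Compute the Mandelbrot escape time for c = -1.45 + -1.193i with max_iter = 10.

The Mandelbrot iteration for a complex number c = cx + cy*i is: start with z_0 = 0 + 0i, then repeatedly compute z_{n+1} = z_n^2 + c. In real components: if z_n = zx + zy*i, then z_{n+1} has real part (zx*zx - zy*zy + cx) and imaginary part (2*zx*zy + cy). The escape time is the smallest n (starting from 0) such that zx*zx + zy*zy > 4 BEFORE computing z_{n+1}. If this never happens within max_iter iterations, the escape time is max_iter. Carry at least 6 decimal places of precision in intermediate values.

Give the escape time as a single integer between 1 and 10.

Answer: 2

Derivation:
z_0 = 0 + 0i, c = -1.4500 + -1.1930i
Iter 1: z = -1.4500 + -1.1930i, |z|^2 = 3.5257
Iter 2: z = -0.7707 + 2.2667i, |z|^2 = 5.7320
Escaped at iteration 2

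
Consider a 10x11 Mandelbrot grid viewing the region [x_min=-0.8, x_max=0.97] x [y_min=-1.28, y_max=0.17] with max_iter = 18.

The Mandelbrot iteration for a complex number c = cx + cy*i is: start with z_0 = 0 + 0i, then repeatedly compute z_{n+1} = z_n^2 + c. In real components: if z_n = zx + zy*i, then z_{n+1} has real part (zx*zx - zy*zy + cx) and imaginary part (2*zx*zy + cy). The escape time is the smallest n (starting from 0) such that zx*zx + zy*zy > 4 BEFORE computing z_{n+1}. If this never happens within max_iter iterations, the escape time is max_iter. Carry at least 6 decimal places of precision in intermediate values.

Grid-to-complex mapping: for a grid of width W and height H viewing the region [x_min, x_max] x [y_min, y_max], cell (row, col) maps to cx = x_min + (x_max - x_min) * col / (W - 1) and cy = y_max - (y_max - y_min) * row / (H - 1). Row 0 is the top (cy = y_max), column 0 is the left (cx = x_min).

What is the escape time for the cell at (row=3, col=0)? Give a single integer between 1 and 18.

Answer: 11

Derivation:
z_0 = 0 + 0i, c = -0.8000 + -0.2650i
Iter 1: z = -0.8000 + -0.2650i, |z|^2 = 0.7102
Iter 2: z = -0.2302 + 0.1590i, |z|^2 = 0.0783
Iter 3: z = -0.7723 + -0.3382i, |z|^2 = 0.7108
Iter 4: z = -0.3180 + 0.2574i, |z|^2 = 0.1674
Iter 5: z = -0.7651 + -0.4287i, |z|^2 = 0.7692
Iter 6: z = -0.3983 + 0.3910i, |z|^2 = 0.3116
Iter 7: z = -0.7942 + -0.5765i, |z|^2 = 0.9631
Iter 8: z = -0.5016 + 0.6507i, |z|^2 = 0.6750
Iter 9: z = -0.9719 + -0.9178i, |z|^2 = 1.7869
Iter 10: z = -0.6978 + 1.5190i, |z|^2 = 2.7941
Iter 11: z = -2.6203 + -2.3847i, |z|^2 = 12.5531
Escaped at iteration 11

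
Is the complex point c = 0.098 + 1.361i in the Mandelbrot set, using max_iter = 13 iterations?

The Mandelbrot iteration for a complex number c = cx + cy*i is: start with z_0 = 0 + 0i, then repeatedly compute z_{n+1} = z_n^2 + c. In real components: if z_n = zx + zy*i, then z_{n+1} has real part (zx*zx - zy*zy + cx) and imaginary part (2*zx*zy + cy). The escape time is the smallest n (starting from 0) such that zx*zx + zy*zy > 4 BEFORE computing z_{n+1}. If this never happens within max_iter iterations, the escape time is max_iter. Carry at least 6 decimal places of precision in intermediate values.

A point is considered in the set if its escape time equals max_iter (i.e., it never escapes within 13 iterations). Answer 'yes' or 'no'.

z_0 = 0 + 0i, c = 0.0980 + 1.3610i
Iter 1: z = 0.0980 + 1.3610i, |z|^2 = 1.8619
Iter 2: z = -1.7447 + 1.6278i, |z|^2 = 5.6936
Escaped at iteration 2

Answer: no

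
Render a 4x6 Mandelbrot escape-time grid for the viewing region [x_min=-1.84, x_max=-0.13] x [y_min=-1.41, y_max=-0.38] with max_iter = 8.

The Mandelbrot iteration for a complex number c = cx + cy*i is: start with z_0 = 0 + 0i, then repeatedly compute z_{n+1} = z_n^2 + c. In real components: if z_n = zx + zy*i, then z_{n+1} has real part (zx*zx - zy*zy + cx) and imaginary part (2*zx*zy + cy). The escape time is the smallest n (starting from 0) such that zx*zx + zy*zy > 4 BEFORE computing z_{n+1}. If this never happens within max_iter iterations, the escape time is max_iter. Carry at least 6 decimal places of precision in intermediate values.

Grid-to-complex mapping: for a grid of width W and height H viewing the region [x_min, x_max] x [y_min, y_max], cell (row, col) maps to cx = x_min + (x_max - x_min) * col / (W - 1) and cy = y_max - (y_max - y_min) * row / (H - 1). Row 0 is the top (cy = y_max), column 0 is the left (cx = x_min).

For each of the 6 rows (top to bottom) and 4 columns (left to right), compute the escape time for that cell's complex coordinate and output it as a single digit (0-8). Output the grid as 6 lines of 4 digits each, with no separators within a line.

(row=0, col=0): c = -1.8400 + -0.3800i → escape time 3
(row=0, col=1): c = -1.2700 + -0.3800i → escape time 8
(row=0, col=2): c = -0.7000 + -0.3800i → escape time 8
(row=0, col=3): c = -0.1300 + -0.3800i → escape time 8
(row=1, col=0): c = -1.8400 + -0.5860i → escape time 3
(row=1, col=1): c = -1.2700 + -0.5860i → escape time 3
(row=1, col=2): c = -0.7000 + -0.5860i → escape time 6
(row=1, col=3): c = -0.1300 + -0.5860i → escape time 8
(row=2, col=0): c = -1.8400 + -0.7920i → escape time 1
(row=2, col=1): c = -1.2700 + -0.7920i → escape time 3
(row=2, col=2): c = -0.7000 + -0.7920i → escape time 4
(row=2, col=3): c = -0.1300 + -0.7920i → escape time 8
(row=3, col=0): c = -1.8400 + -0.9980i → escape time 1
(row=3, col=1): c = -1.2700 + -0.9980i → escape time 3
(row=3, col=2): c = -0.7000 + -0.9980i → escape time 3
(row=3, col=3): c = -0.1300 + -0.9980i → escape time 8
(row=4, col=0): c = -1.8400 + -1.2040i → escape time 1
(row=4, col=1): c = -1.2700 + -1.2040i → escape time 2
(row=4, col=2): c = -0.7000 + -1.2040i → escape time 3
(row=4, col=3): c = -0.1300 + -1.2040i → escape time 3
(row=5, col=0): c = -1.8400 + -1.4100i → escape time 1
(row=5, col=1): c = -1.2700 + -1.4100i → escape time 2
(row=5, col=2): c = -0.7000 + -1.4100i → escape time 2
(row=5, col=3): c = -0.1300 + -1.4100i → escape time 2

Answer: 3888
3368
1348
1338
1233
1222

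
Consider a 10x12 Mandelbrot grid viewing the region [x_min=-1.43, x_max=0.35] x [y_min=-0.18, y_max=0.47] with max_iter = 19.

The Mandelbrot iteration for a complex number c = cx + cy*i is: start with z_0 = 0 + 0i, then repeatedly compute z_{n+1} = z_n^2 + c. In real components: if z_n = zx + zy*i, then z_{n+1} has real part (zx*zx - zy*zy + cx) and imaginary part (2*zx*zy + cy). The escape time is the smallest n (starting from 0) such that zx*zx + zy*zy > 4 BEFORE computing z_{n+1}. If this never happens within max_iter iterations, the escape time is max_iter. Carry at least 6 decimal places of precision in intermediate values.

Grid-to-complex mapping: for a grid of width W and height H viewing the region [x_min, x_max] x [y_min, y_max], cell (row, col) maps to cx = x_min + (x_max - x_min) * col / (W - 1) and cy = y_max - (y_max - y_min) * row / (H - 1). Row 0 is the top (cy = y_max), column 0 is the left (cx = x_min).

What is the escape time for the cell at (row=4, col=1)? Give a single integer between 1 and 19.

z_0 = 0 + 0i, c = -1.2322 + 0.2336i
Iter 1: z = -1.2322 + 0.2336i, |z|^2 = 1.5730
Iter 2: z = 0.2316 + -0.3421i, |z|^2 = 0.1707
Iter 3: z = -1.2957 + 0.0752i, |z|^2 = 1.6844
Iter 4: z = 0.4409 + 0.0388i, |z|^2 = 0.1959
Iter 5: z = -1.0394 + 0.2679i, |z|^2 = 1.1520
Iter 6: z = -0.2237 + -0.3232i, |z|^2 = 0.1545
Iter 7: z = -1.2866 + 0.3782i, |z|^2 = 1.7985
Iter 8: z = 0.2801 + -0.7397i, |z|^2 = 0.6256
Iter 9: z = -1.7009 + -0.1808i, |z|^2 = 2.9256
Iter 10: z = 1.6280 + 0.8485i, |z|^2 = 3.3704
Iter 11: z = 0.6982 + 2.9964i, |z|^2 = 9.4660
Escaped at iteration 11

Answer: 11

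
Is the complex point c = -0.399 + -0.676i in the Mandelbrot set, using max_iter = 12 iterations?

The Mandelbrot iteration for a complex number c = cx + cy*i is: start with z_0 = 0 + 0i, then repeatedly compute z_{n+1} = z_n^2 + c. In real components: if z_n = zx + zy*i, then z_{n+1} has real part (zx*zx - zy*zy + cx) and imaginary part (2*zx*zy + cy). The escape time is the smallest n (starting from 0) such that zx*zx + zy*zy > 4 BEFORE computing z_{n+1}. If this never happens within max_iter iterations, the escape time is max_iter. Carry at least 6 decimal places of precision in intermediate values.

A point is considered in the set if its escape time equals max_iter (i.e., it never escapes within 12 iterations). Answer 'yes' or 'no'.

Answer: yes

Derivation:
z_0 = 0 + 0i, c = -0.3990 + -0.6760i
Iter 1: z = -0.3990 + -0.6760i, |z|^2 = 0.6162
Iter 2: z = -0.6968 + -0.1366i, |z|^2 = 0.5041
Iter 3: z = 0.0678 + -0.4857i, |z|^2 = 0.2405
Iter 4: z = -0.6303 + -0.7419i, |z|^2 = 0.9477
Iter 5: z = -0.5521 + 0.2593i, |z|^2 = 0.3721
Iter 6: z = -0.1614 + -0.9623i, |z|^2 = 0.9521
Iter 7: z = -1.2990 + -0.3654i, |z|^2 = 1.8209
Iter 8: z = 1.1548 + 0.2734i, |z|^2 = 1.4084
Iter 9: z = 0.8598 + -0.0445i, |z|^2 = 0.7413
Iter 10: z = 0.3383 + -0.7525i, |z|^2 = 0.6807
Iter 11: z = -0.8508 + -1.1852i, |z|^2 = 2.1285
Did not escape in 12 iterations → in set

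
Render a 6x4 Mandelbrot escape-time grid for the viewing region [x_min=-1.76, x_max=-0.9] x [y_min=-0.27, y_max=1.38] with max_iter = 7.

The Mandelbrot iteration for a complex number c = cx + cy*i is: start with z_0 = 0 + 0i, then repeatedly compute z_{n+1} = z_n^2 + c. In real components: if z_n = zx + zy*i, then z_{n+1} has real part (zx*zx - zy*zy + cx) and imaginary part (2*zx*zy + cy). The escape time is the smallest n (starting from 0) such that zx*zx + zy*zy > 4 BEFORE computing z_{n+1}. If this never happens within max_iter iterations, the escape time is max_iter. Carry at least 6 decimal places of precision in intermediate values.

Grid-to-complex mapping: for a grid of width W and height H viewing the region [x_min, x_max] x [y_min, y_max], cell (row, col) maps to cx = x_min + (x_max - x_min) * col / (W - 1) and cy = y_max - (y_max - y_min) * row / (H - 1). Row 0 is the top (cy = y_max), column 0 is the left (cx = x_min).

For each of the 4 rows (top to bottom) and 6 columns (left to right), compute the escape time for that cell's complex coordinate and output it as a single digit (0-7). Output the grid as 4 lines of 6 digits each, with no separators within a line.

(row=0, col=0): c = -1.7600 + 1.3800i → escape time 1
(row=0, col=1): c = -1.5880 + 1.3800i → escape time 1
(row=0, col=2): c = -1.4160 + 1.3800i → escape time 2
(row=0, col=3): c = -1.2440 + 1.3800i → escape time 2
(row=0, col=4): c = -1.0720 + 1.3800i → escape time 2
(row=0, col=5): c = -0.9000 + 1.3800i → escape time 2
(row=1, col=0): c = -1.7600 + 0.8300i → escape time 2
(row=1, col=1): c = -1.5880 + 0.8300i → escape time 3
(row=1, col=2): c = -1.4160 + 0.8300i → escape time 3
(row=1, col=3): c = -1.2440 + 0.8300i → escape time 3
(row=1, col=4): c = -1.0720 + 0.8300i → escape time 3
(row=1, col=5): c = -0.9000 + 0.8300i → escape time 3
(row=2, col=0): c = -1.7600 + 0.2800i → escape time 4
(row=2, col=1): c = -1.5880 + 0.2800i → escape time 4
(row=2, col=2): c = -1.4160 + 0.2800i → escape time 5
(row=2, col=3): c = -1.2440 + 0.2800i → escape time 7
(row=2, col=4): c = -1.0720 + 0.2800i → escape time 7
(row=2, col=5): c = -0.9000 + 0.2800i → escape time 7
(row=3, col=0): c = -1.7600 + -0.2700i → escape time 4
(row=3, col=1): c = -1.5880 + -0.2700i → escape time 4
(row=3, col=2): c = -1.4160 + -0.2700i → escape time 5
(row=3, col=3): c = -1.2440 + -0.2700i → escape time 7
(row=3, col=4): c = -1.0720 + -0.2700i → escape time 7
(row=3, col=5): c = -0.9000 + -0.2700i → escape time 7

Answer: 112222
233333
445777
445777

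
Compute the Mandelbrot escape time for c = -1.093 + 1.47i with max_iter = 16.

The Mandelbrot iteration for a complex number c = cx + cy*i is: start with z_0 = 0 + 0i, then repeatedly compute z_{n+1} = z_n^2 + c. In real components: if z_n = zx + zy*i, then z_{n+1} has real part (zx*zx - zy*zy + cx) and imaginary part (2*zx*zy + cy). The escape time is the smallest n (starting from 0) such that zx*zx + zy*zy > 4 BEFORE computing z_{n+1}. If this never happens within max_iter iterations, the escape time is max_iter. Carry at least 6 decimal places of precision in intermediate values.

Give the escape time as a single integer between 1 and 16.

Answer: 2

Derivation:
z_0 = 0 + 0i, c = -1.0930 + 1.4700i
Iter 1: z = -1.0930 + 1.4700i, |z|^2 = 3.3555
Iter 2: z = -2.0593 + -1.7434i, |z|^2 = 7.2800
Escaped at iteration 2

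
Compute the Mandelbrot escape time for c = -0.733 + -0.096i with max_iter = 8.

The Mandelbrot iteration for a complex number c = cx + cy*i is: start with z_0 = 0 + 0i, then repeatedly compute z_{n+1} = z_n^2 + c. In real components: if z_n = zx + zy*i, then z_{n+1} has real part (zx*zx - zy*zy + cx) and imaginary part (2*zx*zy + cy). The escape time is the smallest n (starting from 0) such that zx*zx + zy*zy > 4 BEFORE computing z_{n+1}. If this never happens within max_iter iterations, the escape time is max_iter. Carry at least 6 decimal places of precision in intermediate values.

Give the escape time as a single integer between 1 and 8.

Answer: 8

Derivation:
z_0 = 0 + 0i, c = -0.7330 + -0.0960i
Iter 1: z = -0.7330 + -0.0960i, |z|^2 = 0.5465
Iter 2: z = -0.2049 + 0.0447i, |z|^2 = 0.0440
Iter 3: z = -0.6930 + -0.1143i, |z|^2 = 0.4933
Iter 4: z = -0.2658 + 0.0625i, |z|^2 = 0.0746
Iter 5: z = -0.6662 + -0.1292i, |z|^2 = 0.4606
Iter 6: z = -0.3058 + 0.0762i, |z|^2 = 0.0993
Iter 7: z = -0.6453 + -0.1426i, |z|^2 = 0.4367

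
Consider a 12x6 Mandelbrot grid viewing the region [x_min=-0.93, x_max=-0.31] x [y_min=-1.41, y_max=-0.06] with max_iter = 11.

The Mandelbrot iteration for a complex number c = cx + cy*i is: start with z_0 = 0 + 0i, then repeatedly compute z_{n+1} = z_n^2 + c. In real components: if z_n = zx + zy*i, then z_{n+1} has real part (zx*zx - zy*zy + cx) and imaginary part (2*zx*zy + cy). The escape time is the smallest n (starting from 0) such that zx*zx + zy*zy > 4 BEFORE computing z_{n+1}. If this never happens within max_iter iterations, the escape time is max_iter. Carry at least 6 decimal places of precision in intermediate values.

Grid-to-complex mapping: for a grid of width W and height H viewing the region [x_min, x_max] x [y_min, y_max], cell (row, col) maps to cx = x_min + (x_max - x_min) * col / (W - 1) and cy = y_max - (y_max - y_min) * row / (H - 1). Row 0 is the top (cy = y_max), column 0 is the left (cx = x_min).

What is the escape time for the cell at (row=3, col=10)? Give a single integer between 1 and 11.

Answer: 5

Derivation:
z_0 = 0 + 0i, c = -0.3664 + -0.8700i
Iter 1: z = -0.3664 + -0.8700i, |z|^2 = 0.8911
Iter 2: z = -0.9890 + -0.2325i, |z|^2 = 1.0323
Iter 3: z = 0.5578 + -0.4100i, |z|^2 = 0.4792
Iter 4: z = -0.2234 + -1.3274i, |z|^2 = 1.8119
Iter 5: z = -2.0785 + -0.2769i, |z|^2 = 4.3969
Escaped at iteration 5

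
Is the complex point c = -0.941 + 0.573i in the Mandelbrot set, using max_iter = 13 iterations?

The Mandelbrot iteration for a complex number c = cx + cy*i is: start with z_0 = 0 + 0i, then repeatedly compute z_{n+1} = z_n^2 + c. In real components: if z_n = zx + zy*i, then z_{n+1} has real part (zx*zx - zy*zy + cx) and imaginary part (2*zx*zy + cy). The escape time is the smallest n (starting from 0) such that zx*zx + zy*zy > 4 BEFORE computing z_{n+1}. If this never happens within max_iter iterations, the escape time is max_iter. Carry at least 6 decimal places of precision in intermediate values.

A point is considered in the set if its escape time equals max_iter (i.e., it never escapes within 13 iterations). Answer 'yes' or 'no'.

z_0 = 0 + 0i, c = -0.9410 + 0.5730i
Iter 1: z = -0.9410 + 0.5730i, |z|^2 = 1.2138
Iter 2: z = -0.3838 + -0.5054i, |z|^2 = 0.4028
Iter 3: z = -1.0491 + 0.9610i, |z|^2 = 2.0240
Iter 4: z = -0.7639 + -1.4433i, |z|^2 = 2.6667
Iter 5: z = -2.4405 + 2.7781i, |z|^2 = 13.6740
Escaped at iteration 5

Answer: no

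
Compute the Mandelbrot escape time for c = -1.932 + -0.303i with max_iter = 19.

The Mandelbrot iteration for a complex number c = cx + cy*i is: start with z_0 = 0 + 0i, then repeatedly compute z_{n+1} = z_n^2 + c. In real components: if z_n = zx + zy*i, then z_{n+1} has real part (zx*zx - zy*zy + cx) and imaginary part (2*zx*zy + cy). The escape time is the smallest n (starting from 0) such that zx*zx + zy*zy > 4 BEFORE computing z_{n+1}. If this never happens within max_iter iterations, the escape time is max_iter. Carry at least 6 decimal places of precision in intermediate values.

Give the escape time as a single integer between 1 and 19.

Answer: 3

Derivation:
z_0 = 0 + 0i, c = -1.9320 + -0.3030i
Iter 1: z = -1.9320 + -0.3030i, |z|^2 = 3.8244
Iter 2: z = 1.7088 + 0.8678i, |z|^2 = 3.6731
Iter 3: z = 0.2350 + 2.6628i, |z|^2 = 7.1457
Escaped at iteration 3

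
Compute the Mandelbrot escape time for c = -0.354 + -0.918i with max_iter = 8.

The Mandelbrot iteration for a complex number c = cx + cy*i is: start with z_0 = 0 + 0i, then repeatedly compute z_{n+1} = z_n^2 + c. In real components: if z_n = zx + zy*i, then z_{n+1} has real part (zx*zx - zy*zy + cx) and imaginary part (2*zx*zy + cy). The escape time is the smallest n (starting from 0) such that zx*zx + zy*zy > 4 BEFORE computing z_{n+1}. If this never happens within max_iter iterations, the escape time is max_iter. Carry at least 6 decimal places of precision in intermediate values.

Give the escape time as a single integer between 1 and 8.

z_0 = 0 + 0i, c = -0.3540 + -0.9180i
Iter 1: z = -0.3540 + -0.9180i, |z|^2 = 0.9680
Iter 2: z = -1.0714 + -0.2681i, |z|^2 = 1.2198
Iter 3: z = 0.7221 + -0.3436i, |z|^2 = 0.6394
Iter 4: z = 0.0493 + -1.4142i, |z|^2 = 2.0024
Iter 5: z = -2.3516 + -1.0575i, |z|^2 = 6.6480
Escaped at iteration 5

Answer: 5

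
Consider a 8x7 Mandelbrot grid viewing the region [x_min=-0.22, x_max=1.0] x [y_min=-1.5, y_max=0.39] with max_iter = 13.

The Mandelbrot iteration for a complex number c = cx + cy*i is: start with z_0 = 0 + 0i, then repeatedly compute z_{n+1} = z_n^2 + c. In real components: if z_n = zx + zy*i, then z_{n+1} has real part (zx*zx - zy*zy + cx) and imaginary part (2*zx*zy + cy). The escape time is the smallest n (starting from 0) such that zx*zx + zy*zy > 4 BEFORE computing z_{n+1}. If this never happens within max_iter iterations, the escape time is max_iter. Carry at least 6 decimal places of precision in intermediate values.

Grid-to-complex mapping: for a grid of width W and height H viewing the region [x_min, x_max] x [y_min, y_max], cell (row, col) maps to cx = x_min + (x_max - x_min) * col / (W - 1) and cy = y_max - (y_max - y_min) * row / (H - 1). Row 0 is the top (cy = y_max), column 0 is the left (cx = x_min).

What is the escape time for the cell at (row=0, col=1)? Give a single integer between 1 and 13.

Answer: 13

Derivation:
z_0 = 0 + 0i, c = -0.0457 + 0.3900i
Iter 1: z = -0.0457 + 0.3900i, |z|^2 = 0.1542
Iter 2: z = -0.1957 + 0.3543i, |z|^2 = 0.1639
Iter 3: z = -0.1330 + 0.2513i, |z|^2 = 0.0808
Iter 4: z = -0.0912 + 0.3232i, |z|^2 = 0.1128
Iter 5: z = -0.1418 + 0.3311i, |z|^2 = 0.1297
Iter 6: z = -0.1352 + 0.2961i, |z|^2 = 0.1059
Iter 7: z = -0.1151 + 0.3099i, |z|^2 = 0.1093
Iter 8: z = -0.1285 + 0.3187i, |z|^2 = 0.1181
Iter 9: z = -0.1307 + 0.3081i, |z|^2 = 0.1120
Iter 10: z = -0.1235 + 0.3094i, |z|^2 = 0.1110
Iter 11: z = -0.1262 + 0.3135i, |z|^2 = 0.1142
Iter 12: z = -0.1281 + 0.3109i, |z|^2 = 0.1130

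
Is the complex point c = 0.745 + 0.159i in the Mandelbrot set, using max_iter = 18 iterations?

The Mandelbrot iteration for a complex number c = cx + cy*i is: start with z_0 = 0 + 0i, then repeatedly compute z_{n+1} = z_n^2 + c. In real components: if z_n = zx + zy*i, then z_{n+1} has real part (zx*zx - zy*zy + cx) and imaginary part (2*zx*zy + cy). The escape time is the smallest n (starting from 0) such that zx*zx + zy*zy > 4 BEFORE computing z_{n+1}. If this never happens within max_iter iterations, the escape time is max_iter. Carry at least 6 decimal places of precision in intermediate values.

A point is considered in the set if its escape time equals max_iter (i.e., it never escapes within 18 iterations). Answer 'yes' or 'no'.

Answer: no

Derivation:
z_0 = 0 + 0i, c = 0.7450 + 0.1590i
Iter 1: z = 0.7450 + 0.1590i, |z|^2 = 0.5803
Iter 2: z = 1.2747 + 0.3959i, |z|^2 = 1.7817
Iter 3: z = 2.2132 + 1.1684i, |z|^2 = 6.2635
Escaped at iteration 3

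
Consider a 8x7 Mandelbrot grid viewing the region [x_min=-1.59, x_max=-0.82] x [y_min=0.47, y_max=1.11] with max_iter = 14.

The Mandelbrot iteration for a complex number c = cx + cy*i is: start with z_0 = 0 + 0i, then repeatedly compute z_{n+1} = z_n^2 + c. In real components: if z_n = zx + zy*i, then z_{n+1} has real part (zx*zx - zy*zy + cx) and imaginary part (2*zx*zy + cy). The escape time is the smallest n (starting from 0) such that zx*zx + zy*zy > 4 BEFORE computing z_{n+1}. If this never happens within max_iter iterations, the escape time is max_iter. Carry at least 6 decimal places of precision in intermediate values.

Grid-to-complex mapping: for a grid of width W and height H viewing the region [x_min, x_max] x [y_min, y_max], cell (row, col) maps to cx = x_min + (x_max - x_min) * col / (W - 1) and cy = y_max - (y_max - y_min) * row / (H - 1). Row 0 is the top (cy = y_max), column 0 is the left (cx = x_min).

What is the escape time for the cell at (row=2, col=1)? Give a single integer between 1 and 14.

z_0 = 0 + 0i, c = -1.4800 + 0.8967i
Iter 1: z = -1.4800 + 0.8967i, |z|^2 = 2.9944
Iter 2: z = -0.0936 + -1.7575i, |z|^2 = 3.0975
Iter 3: z = -4.5599 + 1.2257i, |z|^2 = 22.2953
Escaped at iteration 3

Answer: 3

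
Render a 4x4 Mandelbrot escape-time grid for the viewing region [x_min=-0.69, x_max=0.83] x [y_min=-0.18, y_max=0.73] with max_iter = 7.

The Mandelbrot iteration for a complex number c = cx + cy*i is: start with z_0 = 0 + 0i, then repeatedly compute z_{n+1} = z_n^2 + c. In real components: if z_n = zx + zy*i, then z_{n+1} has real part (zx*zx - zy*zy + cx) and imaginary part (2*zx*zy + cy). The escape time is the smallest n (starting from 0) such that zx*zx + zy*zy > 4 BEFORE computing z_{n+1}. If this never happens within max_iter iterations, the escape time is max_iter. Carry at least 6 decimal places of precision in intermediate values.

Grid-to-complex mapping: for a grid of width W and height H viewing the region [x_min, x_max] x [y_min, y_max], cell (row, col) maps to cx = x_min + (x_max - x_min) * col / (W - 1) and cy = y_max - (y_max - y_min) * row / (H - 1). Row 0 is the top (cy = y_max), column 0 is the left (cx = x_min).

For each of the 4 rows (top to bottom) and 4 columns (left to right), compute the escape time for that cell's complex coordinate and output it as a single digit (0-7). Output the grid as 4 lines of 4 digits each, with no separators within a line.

Answer: 5762
7773
7773
7773

Derivation:
(row=0, col=0): c = -0.6900 + 0.7300i → escape time 5
(row=0, col=1): c = -0.1833 + 0.7300i → escape time 7
(row=0, col=2): c = 0.3233 + 0.7300i → escape time 6
(row=0, col=3): c = 0.8300 + 0.7300i → escape time 2
(row=1, col=0): c = -0.6900 + 0.4267i → escape time 7
(row=1, col=1): c = -0.1833 + 0.4267i → escape time 7
(row=1, col=2): c = 0.3233 + 0.4267i → escape time 7
(row=1, col=3): c = 0.8300 + 0.4267i → escape time 3
(row=2, col=0): c = -0.6900 + 0.1233i → escape time 7
(row=2, col=1): c = -0.1833 + 0.1233i → escape time 7
(row=2, col=2): c = 0.3233 + 0.1233i → escape time 7
(row=2, col=3): c = 0.8300 + 0.1233i → escape time 3
(row=3, col=0): c = -0.6900 + -0.1800i → escape time 7
(row=3, col=1): c = -0.1833 + -0.1800i → escape time 7
(row=3, col=2): c = 0.3233 + -0.1800i → escape time 7
(row=3, col=3): c = 0.8300 + -0.1800i → escape time 3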